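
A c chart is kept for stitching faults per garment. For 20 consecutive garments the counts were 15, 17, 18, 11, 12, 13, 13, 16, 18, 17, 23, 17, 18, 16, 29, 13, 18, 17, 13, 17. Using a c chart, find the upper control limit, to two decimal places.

28.75

c̄ = (15 + 17 + 18 + 11 + 12 + 13 + 13 + 16 + 18 + 17 + 23 + 17 + 18 + 16 + 29 + 13 + 18 + 17 + 13 + 17) / 20 = 331 / 20 = 16.5500
UCL = c̄ + 3√c̄ = 16.5500 + 3 × √16.5500 = 16.5500 + 3 × 4.0682 = 28.7545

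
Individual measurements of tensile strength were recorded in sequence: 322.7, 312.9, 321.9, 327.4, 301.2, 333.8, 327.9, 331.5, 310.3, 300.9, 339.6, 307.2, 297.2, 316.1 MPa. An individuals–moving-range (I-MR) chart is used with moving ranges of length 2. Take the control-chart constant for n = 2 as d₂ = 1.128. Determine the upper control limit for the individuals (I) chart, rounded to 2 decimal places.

X̄ = (322.7 + 312.9 + 321.9 + 327.4 + 301.2 + 333.8 + 327.9 + 331.5 + 310.3 + 300.9 + 339.6 + 307.2 + 297.2 + 316.1) / 14 = 317.9000
Moving ranges: 9.8, 9.0, 5.5, 26.2, 32.6, 5.9, 3.6, 21.2, 9.4, 38.7, 32.4, 10.0, 18.9; M̄R̄ = 223.2000 / 13 = 17.1692
UCL = X̄ + 3·M̄R̄/d₂ = 317.9000 + 3 × 17.1692 / 1.128 = 363.5628

363.56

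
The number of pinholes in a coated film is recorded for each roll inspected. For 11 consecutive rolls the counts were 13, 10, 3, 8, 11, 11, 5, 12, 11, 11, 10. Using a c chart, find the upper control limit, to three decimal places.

18.814

c̄ = (13 + 10 + 3 + 8 + 11 + 11 + 5 + 12 + 11 + 11 + 10) / 11 = 105 / 11 = 9.5455
UCL = c̄ + 3√c̄ = 9.5455 + 3 × √9.5455 = 9.5455 + 3 × 3.0896 = 18.8142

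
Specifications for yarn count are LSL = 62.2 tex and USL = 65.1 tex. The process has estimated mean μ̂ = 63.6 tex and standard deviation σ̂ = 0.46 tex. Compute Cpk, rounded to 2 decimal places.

Cpu = (USL − μ̂) / (3σ̂) = (65.1 − 63.6) / (3 × 0.46) = 1.0870; Cpl = (μ̂ − LSL) / (3σ̂) = (63.6 − 62.2) / (3 × 0.46) = 1.0145; Cpk = min(Cpu, Cpl) = 1.0145

1.01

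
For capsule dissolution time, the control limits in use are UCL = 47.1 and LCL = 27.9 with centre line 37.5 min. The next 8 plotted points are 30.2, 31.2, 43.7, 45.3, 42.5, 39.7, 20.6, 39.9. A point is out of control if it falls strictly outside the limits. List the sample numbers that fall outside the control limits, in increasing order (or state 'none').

Compare each point to [27.9, 47.1]: sample 7 = 20.6 < LCL.

7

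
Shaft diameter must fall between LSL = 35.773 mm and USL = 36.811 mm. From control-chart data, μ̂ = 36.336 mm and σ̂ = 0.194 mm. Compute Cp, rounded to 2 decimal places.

0.89

Cp = (USL − LSL) / (6σ̂) = (36.811 − 35.773) / (6 × 0.194) = 1.0380 / 1.1640 = 0.8918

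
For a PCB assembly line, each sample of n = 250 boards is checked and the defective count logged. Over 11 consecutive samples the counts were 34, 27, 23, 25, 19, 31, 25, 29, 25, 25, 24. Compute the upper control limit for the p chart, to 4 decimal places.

0.1624

p̄ = Σdᵢ / (k·n) = 287 / (11 × 250) = 0.10436
UCL = p̄ + 3·√(p̄(1−p̄)/n) = 0.10436 + 3 × √(0.10436×0.89564/250) = 0.10436 + 3 × 0.01934 = 0.16237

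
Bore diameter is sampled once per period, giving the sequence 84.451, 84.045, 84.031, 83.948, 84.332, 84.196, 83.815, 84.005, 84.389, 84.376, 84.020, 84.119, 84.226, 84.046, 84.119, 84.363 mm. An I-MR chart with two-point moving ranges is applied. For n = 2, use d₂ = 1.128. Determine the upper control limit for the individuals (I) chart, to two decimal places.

X̄ = (84.451 + 84.045 + 84.031 + 83.948 + 84.332 + 84.196 + 83.815 + 84.005 + 84.389 + 84.376 + 84.020 + 84.119 + 84.226 + 84.046 + 84.119 + 84.363) / 16 = 84.1551
Moving ranges: 0.406, 0.014, 0.083, 0.384, 0.136, 0.381, 0.190, 0.384, 0.013, 0.356, 0.099, 0.107, 0.180, 0.073, 0.244; M̄R̄ = 3.0500 / 15 = 0.2033
UCL = X̄ + 3·M̄R̄/d₂ = 84.1551 + 3 × 0.2033 / 1.128 = 84.6958

84.70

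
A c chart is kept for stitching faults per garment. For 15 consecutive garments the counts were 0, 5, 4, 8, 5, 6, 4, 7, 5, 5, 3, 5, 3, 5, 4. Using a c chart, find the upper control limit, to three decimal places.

11.034

c̄ = (0 + 5 + 4 + 8 + 5 + 6 + 4 + 7 + 5 + 5 + 3 + 5 + 3 + 5 + 4) / 15 = 69 / 15 = 4.6000
UCL = c̄ + 3√c̄ = 4.6000 + 3 × √4.6000 = 4.6000 + 3 × 2.1448 = 11.0343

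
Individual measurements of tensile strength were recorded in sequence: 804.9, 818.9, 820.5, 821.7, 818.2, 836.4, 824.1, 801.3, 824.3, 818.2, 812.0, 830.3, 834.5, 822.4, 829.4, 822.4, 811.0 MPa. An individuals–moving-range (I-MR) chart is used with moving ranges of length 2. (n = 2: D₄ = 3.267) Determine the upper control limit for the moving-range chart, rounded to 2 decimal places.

34.49

Moving ranges: 14.0, 1.6, 1.2, 3.5, 18.2, 12.3, 22.8, 23.0, 6.1, 6.2, 18.3, 4.2, 12.1, 7.0, 7.0, 11.4; M̄R̄ = 168.9000 / 16 = 10.5563
UCL_MR = D₄·M̄R̄ = 3.267 × 10.5563 = 34.4873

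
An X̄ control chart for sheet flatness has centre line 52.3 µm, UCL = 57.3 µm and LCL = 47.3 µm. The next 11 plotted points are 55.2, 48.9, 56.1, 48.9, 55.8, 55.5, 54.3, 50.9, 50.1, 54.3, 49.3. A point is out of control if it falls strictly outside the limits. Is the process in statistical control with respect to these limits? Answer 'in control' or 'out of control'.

in control

All 11 points lie within [47.3, 57.3].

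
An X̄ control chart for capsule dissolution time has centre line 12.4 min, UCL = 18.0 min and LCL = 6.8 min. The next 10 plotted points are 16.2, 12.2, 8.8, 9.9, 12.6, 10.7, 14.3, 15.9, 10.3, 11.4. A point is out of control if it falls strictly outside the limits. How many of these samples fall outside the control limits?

All 10 points lie within [6.8, 18.0].

0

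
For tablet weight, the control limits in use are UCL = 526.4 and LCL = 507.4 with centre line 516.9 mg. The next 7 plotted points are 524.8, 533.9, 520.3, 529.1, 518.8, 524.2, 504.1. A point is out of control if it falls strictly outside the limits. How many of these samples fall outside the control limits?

3

Compare each point to [507.4, 526.4]: sample 2 = 533.9 > UCL; sample 4 = 529.1 > UCL; sample 7 = 504.1 < LCL.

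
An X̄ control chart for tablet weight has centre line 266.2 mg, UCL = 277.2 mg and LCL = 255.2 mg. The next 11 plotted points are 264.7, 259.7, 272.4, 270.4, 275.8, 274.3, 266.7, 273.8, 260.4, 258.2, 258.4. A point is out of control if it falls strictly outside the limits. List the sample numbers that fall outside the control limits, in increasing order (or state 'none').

none

All 11 points lie within [255.2, 277.2].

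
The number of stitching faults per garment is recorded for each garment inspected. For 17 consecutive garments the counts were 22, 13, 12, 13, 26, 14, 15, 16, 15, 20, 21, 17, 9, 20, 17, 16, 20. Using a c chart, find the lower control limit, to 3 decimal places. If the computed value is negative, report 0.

4.519

c̄ = (22 + 13 + 12 + 13 + 26 + 14 + 15 + 16 + 15 + 20 + 21 + 17 + 9 + 20 + 17 + 16 + 20) / 17 = 286 / 17 = 16.8235
LCL = c̄ − 3√c̄ = 16.8235 − 3 × 4.1016 = 4.5186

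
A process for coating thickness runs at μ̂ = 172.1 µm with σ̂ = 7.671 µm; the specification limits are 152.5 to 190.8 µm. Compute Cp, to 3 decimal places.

Cp = (USL − LSL) / (6σ̂) = (190.8 − 152.5) / (6 × 7.671) = 38.3000 / 46.0260 = 0.8321

0.832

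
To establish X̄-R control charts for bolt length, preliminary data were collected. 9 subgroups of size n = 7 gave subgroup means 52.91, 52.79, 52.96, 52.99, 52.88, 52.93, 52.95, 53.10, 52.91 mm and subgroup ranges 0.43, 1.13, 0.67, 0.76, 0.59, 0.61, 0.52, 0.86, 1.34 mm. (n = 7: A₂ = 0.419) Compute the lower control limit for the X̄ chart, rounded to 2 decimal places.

X̄̄ = (52.91 + 52.79 + 52.96 + 52.99 + 52.88 + 52.93 + 52.95 + 53.10 + 52.91) / 9 = 476.4200 / 9 = 52.9356
R̄ = (0.43 + 1.13 + 0.67 + 0.76 + 0.59 + 0.61 + 0.52 + 0.86 + 1.34) / 9 = 6.9100 / 9 = 0.7678
LCL = X̄̄ − A₂·R̄ = 52.9356 − 0.419 × 0.7678 = 52.6139

52.61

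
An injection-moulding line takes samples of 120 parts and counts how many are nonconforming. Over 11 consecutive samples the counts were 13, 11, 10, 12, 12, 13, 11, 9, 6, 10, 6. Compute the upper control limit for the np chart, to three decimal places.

p̄ = Σdᵢ / (k·n) = 113 / (11 × 120) = 0.08561
UCL = np̄ + 3·√(np̄(1−p̄)) = 10.2727 + 3 × √(10.2727×0.91439) = 10.2727 + 3 × 3.0649 = 19.4673

19.467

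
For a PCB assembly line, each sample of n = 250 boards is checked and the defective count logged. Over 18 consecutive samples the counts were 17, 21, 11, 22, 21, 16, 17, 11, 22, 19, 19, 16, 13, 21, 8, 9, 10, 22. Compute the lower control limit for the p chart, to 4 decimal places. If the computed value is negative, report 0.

0.0186

p̄ = Σdᵢ / (k·n) = 295 / (18 × 250) = 0.06556
LCL = p̄ − 3·√(p̄(1−p̄)/n) = 0.06556 − 3 × 0.01565 = 0.01860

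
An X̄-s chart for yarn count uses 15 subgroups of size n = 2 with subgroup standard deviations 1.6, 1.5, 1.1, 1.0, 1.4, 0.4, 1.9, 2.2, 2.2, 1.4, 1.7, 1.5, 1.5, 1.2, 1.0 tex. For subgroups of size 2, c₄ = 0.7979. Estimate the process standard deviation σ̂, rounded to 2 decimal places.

1.80

s̄ = (1.6 + 1.5 + 1.1 + 1.0 + 1.4 + 0.4 + 1.9 + 2.2 + 2.2 + 1.4 + 1.7 + 1.5 + 1.5 + 1.2 + 1.0) / 15 = 1.4400
σ̂ = s̄ / c₄ = 1.4400 / 0.7979 = 1.8047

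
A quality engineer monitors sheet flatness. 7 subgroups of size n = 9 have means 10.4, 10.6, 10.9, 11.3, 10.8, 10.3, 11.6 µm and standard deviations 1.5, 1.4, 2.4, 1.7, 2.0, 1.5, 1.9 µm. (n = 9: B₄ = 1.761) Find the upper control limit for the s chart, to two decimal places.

s̄ = (1.5 + 1.4 + 2.4 + 1.7 + 2.0 + 1.5 + 1.9) / 7 = 1.7714
UCL_s = B₄·s̄ = 1.761 × 1.7714 = 3.1195

3.12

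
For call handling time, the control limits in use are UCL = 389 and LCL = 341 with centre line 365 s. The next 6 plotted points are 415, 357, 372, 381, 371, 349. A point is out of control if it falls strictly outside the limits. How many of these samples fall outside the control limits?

Compare each point to [341, 389]: sample 1 = 415 > UCL.

1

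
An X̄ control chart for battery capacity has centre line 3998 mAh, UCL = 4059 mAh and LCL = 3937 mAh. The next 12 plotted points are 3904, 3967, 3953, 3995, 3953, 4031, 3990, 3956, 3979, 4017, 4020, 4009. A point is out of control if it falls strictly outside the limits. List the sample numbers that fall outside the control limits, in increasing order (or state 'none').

Compare each point to [3937, 4059]: sample 1 = 3904 < LCL.

1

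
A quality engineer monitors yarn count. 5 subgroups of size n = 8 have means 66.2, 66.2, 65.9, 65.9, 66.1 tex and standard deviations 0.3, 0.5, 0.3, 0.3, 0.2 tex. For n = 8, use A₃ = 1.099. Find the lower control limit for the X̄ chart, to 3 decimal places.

65.708

X̄̄ = (66.2 + 66.2 + 65.9 + 65.9 + 66.1) / 5 = 66.0600
s̄ = (0.3 + 0.5 + 0.3 + 0.3 + 0.2) / 5 = 0.3200
LCL = X̄̄ − A₃·s̄ = 66.0600 − 1.099 × 0.3200 = 65.7083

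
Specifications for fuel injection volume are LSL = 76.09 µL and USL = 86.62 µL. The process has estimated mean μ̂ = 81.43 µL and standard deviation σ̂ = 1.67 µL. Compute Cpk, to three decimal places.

1.036

Cpu = (USL − μ̂) / (3σ̂) = (86.62 − 81.43) / (3 × 1.67) = 1.0359; Cpl = (μ̂ − LSL) / (3σ̂) = (81.43 − 76.09) / (3 × 1.67) = 1.0659; Cpk = min(Cpu, Cpl) = 1.0359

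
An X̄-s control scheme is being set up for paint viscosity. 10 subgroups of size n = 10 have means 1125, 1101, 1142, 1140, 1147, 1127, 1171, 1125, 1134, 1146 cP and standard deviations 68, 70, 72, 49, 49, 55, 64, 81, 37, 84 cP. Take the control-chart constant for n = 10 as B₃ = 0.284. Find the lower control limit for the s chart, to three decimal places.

17.864

s̄ = (68 + 70 + 72 + 49 + 49 + 55 + 64 + 81 + 37 + 84) / 10 = 62.9000
LCL_s = B₃·s̄ = 0.284 × 62.9000 = 17.8636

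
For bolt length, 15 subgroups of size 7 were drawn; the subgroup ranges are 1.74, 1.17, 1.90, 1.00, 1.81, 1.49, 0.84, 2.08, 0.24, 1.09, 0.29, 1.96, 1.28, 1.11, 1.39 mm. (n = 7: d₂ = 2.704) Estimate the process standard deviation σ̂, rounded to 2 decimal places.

R̄ = (1.74 + 1.17 + 1.90 + 1.00 + 1.81 + 1.49 + 0.84 + 2.08 + 0.24 + 1.09 + 0.29 + 1.96 + 1.28 + 1.11 + 1.39) / 15 = 1.2927
σ̂ = R̄ / d₂ = 1.2927 / 2.704 = 0.4781

0.48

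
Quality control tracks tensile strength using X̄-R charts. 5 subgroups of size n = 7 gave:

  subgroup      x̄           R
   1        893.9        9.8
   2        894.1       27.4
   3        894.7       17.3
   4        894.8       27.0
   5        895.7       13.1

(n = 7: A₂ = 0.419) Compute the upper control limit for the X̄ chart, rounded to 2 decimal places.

X̄̄ = (893.9 + 894.1 + 894.7 + 894.8 + 895.7) / 5 = 4473.2000 / 5 = 894.6400
R̄ = (9.8 + 27.4 + 17.3 + 27.0 + 13.1) / 5 = 94.6000 / 5 = 18.9200
UCL = X̄̄ + A₂·R̄ = 894.6400 + 0.419 × 18.9200 = 902.5675

902.57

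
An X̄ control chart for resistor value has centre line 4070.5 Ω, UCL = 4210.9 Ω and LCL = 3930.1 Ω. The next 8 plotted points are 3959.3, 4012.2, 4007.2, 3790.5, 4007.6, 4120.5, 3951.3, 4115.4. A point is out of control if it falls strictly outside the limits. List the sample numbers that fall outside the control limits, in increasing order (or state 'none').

4

Compare each point to [3930.1, 4210.9]: sample 4 = 3790.5 < LCL.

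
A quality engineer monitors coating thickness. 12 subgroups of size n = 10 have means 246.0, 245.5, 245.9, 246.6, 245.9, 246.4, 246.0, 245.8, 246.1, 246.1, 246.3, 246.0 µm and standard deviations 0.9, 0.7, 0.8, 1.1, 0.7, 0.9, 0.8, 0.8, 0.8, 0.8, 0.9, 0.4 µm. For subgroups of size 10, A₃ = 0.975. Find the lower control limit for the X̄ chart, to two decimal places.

X̄̄ = (246.0 + 245.5 + 245.9 + 246.6 + 245.9 + 246.4 + 246.0 + 245.8 + 246.1 + 246.1 + 246.3 + 246.0) / 12 = 246.0500
s̄ = (0.9 + 0.7 + 0.8 + 1.1 + 0.7 + 0.9 + 0.8 + 0.8 + 0.8 + 0.8 + 0.9 + 0.4) / 12 = 0.8000
LCL = X̄̄ − A₃·s̄ = 246.0500 − 0.975 × 0.8000 = 245.2700

245.27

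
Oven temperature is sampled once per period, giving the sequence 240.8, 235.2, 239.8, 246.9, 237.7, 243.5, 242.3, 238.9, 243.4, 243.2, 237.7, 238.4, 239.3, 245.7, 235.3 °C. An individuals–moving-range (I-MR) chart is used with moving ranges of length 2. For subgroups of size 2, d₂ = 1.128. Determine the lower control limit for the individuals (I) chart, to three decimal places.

228.097

X̄ = (240.8 + 235.2 + 239.8 + 246.9 + 237.7 + 243.5 + 242.3 + 238.9 + 243.4 + 243.2 + 237.7 + 238.4 + 239.3 + 245.7 + 235.3) / 15 = 240.5400
Moving ranges: 5.6, 4.6, 7.1, 9.2, 5.8, 1.2, 3.4, 4.5, 0.2, 5.5, 0.7, 0.9, 6.4, 10.4; M̄R̄ = 65.5000 / 14 = 4.6786
LCL = X̄ − 3·M̄R̄/d₂ = 240.5400 − 3 × 4.6786 / 1.128 = 228.0970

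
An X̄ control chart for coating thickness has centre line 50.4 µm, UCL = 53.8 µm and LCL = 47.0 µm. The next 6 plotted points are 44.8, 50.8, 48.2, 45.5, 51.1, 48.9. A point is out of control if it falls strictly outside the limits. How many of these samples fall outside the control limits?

Compare each point to [47.0, 53.8]: sample 1 = 44.8 < LCL; sample 4 = 45.5 < LCL.

2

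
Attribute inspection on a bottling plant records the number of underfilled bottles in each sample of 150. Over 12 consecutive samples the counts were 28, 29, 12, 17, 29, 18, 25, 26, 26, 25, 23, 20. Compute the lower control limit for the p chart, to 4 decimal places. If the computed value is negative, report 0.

0.0659

p̄ = Σdᵢ / (k·n) = 278 / (12 × 150) = 0.15444
LCL = p̄ − 3·√(p̄(1−p̄)/n) = 0.15444 − 3 × 0.02951 = 0.06593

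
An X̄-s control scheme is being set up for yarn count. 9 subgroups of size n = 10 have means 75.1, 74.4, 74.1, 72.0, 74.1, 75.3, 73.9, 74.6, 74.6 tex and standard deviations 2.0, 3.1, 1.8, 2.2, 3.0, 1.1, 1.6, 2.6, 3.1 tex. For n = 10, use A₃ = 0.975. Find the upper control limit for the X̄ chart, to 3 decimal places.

X̄̄ = (75.1 + 74.4 + 74.1 + 72.0 + 74.1 + 75.3 + 73.9 + 74.6 + 74.6) / 9 = 74.2333
s̄ = (2.0 + 3.1 + 1.8 + 2.2 + 3.0 + 1.1 + 1.6 + 2.6 + 3.1) / 9 = 2.2778
UCL = X̄̄ + A₃·s̄ = 74.2333 + 0.975 × 2.2778 = 76.4542

76.454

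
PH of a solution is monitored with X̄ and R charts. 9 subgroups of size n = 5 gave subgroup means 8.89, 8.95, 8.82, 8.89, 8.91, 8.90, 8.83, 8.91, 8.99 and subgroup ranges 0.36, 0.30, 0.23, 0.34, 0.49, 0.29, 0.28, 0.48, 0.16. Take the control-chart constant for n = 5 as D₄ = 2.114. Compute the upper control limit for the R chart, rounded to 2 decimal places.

0.69

R̄ = (0.36 + 0.30 + 0.23 + 0.34 + 0.49 + 0.29 + 0.28 + 0.48 + 0.16) / 9 = 2.9300 / 9 = 0.3256
UCL_R = D₄·R̄ = 2.114 × 0.3256 = 0.6882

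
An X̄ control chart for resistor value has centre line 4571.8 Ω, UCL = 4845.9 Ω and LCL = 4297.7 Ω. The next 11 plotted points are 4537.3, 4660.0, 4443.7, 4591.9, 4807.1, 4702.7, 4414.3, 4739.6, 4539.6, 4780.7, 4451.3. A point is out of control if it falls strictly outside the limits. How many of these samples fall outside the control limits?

All 11 points lie within [4297.7, 4845.9].

0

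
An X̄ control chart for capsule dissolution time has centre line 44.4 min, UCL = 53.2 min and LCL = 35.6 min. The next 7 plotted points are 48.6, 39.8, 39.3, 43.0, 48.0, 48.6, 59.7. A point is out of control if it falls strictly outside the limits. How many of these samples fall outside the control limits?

Compare each point to [35.6, 53.2]: sample 7 = 59.7 > UCL.

1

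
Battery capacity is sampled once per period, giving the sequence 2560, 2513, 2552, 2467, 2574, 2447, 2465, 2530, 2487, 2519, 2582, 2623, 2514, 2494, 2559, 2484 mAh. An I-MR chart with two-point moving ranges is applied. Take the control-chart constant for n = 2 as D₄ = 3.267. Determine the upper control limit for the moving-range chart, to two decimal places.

203.86

Moving ranges: 47, 39, 85, 107, 127, 18, 65, 43, 32, 63, 41, 109, 20, 65, 75; M̄R̄ = 936.0000 / 15 = 62.4000
UCL_MR = D₄·M̄R̄ = 3.267 × 62.4000 = 203.8608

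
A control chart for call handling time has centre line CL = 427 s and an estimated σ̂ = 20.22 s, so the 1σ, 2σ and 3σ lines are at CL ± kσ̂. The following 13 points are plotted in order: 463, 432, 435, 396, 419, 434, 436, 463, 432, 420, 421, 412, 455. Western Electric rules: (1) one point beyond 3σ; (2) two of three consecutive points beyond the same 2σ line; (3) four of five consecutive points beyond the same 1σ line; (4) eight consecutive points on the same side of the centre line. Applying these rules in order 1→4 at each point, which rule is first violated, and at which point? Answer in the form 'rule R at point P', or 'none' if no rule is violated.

none

Zone of each point (C = within 1σ̂, B = 1σ̂–2σ̂, A = 2σ̂–3σ̂, * = beyond 3σ̂; sign = side of CL): 1:+B, 2:+C, 3:+C, 4:-B, 5:-C, 6:+C, 7:+C, 8:+B, 9:+C, 10:-C, 11:-C, 12:-C, 13:+B
No rule fires across all 13 points.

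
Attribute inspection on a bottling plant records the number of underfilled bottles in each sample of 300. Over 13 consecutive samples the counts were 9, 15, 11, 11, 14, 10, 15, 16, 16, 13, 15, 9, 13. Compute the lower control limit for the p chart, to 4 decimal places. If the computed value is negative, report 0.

0.0078

p̄ = Σdᵢ / (k·n) = 167 / (13 × 300) = 0.04282
LCL = p̄ − 3·√(p̄(1−p̄)/n) = 0.04282 − 3 × 0.01169 = 0.00775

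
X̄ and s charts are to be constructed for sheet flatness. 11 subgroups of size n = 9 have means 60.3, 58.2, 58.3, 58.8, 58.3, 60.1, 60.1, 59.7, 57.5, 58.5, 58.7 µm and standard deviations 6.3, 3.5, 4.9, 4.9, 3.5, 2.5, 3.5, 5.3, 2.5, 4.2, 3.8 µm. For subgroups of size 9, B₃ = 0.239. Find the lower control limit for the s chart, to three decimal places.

s̄ = (6.3 + 3.5 + 4.9 + 4.9 + 3.5 + 2.5 + 3.5 + 5.3 + 2.5 + 4.2 + 3.8) / 11 = 4.0818
LCL_s = B₃·s̄ = 0.239 × 4.0818 = 0.9756

0.976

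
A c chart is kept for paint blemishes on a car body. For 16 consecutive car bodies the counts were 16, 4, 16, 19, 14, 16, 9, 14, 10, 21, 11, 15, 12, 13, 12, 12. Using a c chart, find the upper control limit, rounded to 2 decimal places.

c̄ = (16 + 4 + 16 + 19 + 14 + 16 + 9 + 14 + 10 + 21 + 11 + 15 + 12 + 13 + 12 + 12) / 16 = 214 / 16 = 13.3750
UCL = c̄ + 3√c̄ = 13.3750 + 3 × √13.3750 = 13.3750 + 3 × 3.6572 = 24.3466

24.35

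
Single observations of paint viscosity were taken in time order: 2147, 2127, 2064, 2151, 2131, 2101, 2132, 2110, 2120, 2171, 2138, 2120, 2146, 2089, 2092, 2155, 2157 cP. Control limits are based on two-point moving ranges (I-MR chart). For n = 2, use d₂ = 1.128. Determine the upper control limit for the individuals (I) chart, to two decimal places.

X̄ = (2147 + 2127 + 2064 + 2151 + 2131 + 2101 + 2132 + 2110 + 2120 + 2171 + 2138 + 2120 + 2146 + 2089 + 2092 + 2155 + 2157) / 17 = 2126.5294
Moving ranges: 20, 63, 87, 20, 30, 31, 22, 10, 51, 33, 18, 26, 57, 3, 63, 2; M̄R̄ = 536.0000 / 16 = 33.5000
UCL = X̄ + 3·M̄R̄/d₂ = 2126.5294 + 3 × 33.5000 / 1.128 = 2215.6252

2215.63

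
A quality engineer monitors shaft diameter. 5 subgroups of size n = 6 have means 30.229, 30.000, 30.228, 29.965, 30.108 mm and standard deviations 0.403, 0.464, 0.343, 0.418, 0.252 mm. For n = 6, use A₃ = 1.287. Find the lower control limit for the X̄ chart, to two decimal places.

X̄̄ = (30.229 + 30.000 + 30.228 + 29.965 + 30.108) / 5 = 30.1060
s̄ = (0.403 + 0.464 + 0.343 + 0.418 + 0.252) / 5 = 0.3760
LCL = X̄̄ − A₃·s̄ = 30.1060 − 1.287 × 0.3760 = 29.6221

29.62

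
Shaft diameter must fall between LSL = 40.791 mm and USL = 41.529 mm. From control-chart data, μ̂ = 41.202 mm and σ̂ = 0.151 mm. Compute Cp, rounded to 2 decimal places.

Cp = (USL − LSL) / (6σ̂) = (41.529 − 40.791) / (6 × 0.151) = 0.7380 / 0.9060 = 0.8146

0.81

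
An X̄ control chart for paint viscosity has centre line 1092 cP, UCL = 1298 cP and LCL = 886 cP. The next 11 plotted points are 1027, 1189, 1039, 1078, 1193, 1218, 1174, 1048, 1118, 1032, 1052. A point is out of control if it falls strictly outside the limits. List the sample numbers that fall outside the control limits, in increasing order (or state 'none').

none

All 11 points lie within [886, 1298].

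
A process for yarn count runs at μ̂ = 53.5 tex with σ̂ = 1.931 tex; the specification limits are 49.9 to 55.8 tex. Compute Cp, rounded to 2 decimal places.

Cp = (USL − LSL) / (6σ̂) = (55.8 − 49.9) / (6 × 1.931) = 5.9000 / 11.5860 = 0.5092

0.51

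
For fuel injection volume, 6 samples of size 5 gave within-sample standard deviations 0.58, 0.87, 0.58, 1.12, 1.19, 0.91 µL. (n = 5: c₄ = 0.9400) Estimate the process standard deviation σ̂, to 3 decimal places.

s̄ = (0.58 + 0.87 + 0.58 + 1.12 + 1.19 + 0.91) / 6 = 0.8750
σ̂ = s̄ / c₄ = 0.8750 / 0.9400 = 0.9309

0.931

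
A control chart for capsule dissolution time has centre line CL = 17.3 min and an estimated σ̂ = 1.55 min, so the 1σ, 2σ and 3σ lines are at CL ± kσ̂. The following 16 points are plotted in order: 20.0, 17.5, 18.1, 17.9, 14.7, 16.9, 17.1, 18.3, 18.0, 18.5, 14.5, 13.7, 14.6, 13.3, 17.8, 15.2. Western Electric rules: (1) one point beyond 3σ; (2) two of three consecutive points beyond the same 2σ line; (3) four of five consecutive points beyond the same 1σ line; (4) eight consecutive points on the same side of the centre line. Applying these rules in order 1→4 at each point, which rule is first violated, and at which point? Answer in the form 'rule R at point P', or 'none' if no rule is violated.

Zone of each point (C = within 1σ̂, B = 1σ̂–2σ̂, A = 2σ̂–3σ̂, * = beyond 3σ̂; sign = side of CL): 1:+B, 2:+C, 3:+C, 4:+C, 5:-B, 6:-C, 7:-C, 8:+C, 9:+C, 10:+C, 11:-B, 12:-A, 13:-B, 14:-A, 15:+C, 16:-B
Rule 2 (two of three consecutive points beyond the same 2σ limit) is satisfied at point 14.

rule 2 at point 14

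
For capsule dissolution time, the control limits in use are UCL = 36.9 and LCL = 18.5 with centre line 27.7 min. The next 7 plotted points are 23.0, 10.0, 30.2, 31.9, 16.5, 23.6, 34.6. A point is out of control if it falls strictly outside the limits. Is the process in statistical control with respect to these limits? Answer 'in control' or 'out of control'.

Compare each point to [18.5, 36.9]: sample 2 = 10.0 < LCL; sample 5 = 16.5 < LCL.

out of control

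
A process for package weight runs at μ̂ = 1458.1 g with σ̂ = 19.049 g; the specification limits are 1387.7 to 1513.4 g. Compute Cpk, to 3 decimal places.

0.968

Cpu = (USL − μ̂) / (3σ̂) = (1513.4 − 1458.1) / (3 × 19.049) = 0.9677; Cpl = (μ̂ − LSL) / (3σ̂) = (1458.1 − 1387.7) / (3 × 19.049) = 1.2319; Cpk = min(Cpu, Cpl) = 0.9677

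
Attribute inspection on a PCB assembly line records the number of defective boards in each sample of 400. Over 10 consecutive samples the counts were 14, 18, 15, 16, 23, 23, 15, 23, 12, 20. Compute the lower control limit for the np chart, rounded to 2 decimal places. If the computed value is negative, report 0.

p̄ = Σdᵢ / (k·n) = 179 / (10 × 400) = 0.04475
LCL = np̄ − 3·√(np̄(1−p̄)) = 17.9000 − 3 × 4.1351 = 5.4947

5.49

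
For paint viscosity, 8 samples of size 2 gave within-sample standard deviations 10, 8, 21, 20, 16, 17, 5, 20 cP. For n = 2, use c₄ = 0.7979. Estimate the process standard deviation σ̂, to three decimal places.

18.329

s̄ = (10 + 8 + 21 + 20 + 16 + 17 + 5 + 20) / 8 = 14.6250
σ̂ = s̄ / c₄ = 14.6250 / 0.7979 = 18.3294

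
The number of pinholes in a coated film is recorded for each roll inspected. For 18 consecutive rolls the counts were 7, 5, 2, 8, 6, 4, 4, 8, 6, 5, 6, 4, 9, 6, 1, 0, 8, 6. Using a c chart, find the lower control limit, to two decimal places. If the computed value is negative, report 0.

0.00

c̄ = (7 + 5 + 2 + 8 + 6 + 4 + 4 + 8 + 6 + 5 + 6 + 4 + 9 + 6 + 1 + 0 + 8 + 6) / 18 = 95 / 18 = 5.2778
LCL = c̄ − 3√c̄ = 5.2778 − 3 × 2.2973 = -1.6142 → 0 (cannot be negative)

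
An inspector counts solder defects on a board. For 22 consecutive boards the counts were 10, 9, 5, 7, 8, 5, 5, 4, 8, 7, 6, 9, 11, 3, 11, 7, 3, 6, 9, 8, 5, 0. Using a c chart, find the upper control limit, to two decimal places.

c̄ = (10 + 9 + 5 + 7 + 8 + 5 + 5 + 4 + 8 + 7 + 6 + 9 + 11 + 3 + 11 + 7 + 3 + 6 + 9 + 8 + 5 + 0) / 22 = 146 / 22 = 6.6364
UCL = c̄ + 3√c̄ = 6.6364 + 3 × √6.6364 = 6.6364 + 3 × 2.5761 = 14.3647

14.36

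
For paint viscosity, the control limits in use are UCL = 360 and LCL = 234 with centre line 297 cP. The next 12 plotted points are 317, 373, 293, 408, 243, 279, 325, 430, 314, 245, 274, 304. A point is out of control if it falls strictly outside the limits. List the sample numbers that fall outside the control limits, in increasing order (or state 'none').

2, 4, 8

Compare each point to [234, 360]: sample 2 = 373 > UCL; sample 4 = 408 > UCL; sample 8 = 430 > UCL.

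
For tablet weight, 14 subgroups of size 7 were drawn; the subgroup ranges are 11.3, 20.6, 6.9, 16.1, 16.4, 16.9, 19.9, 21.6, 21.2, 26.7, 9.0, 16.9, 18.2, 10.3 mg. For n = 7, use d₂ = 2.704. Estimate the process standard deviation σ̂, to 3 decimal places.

6.128

R̄ = (11.3 + 20.6 + 6.9 + 16.1 + 16.4 + 16.9 + 19.9 + 21.6 + 21.2 + 26.7 + 9.0 + 16.9 + 18.2 + 10.3) / 14 = 16.5714
σ̂ = R̄ / d₂ = 16.5714 / 2.704 = 6.1285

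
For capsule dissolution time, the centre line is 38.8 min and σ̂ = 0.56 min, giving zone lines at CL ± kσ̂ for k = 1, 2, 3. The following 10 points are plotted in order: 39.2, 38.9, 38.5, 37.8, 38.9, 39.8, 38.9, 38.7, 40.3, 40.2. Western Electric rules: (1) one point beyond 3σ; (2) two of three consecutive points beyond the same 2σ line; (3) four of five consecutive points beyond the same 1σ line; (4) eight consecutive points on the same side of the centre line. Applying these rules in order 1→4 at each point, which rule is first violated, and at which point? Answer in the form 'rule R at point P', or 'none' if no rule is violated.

Zone of each point (C = within 1σ̂, B = 1σ̂–2σ̂, A = 2σ̂–3σ̂, * = beyond 3σ̂; sign = side of CL): 1:+C, 2:+C, 3:-C, 4:-B, 5:+C, 6:+B, 7:+C, 8:-C, 9:+A, 10:+A
Rule 2 (two of three consecutive points beyond the same 2σ limit) is satisfied at point 10.

rule 2 at point 10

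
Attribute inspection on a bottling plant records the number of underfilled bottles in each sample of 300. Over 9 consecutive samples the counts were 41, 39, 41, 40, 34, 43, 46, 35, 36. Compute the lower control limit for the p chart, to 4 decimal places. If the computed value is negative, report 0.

0.0730

p̄ = Σdᵢ / (k·n) = 355 / (9 × 300) = 0.13148
LCL = p̄ − 3·√(p̄(1−p̄)/n) = 0.13148 − 3 × 0.01951 = 0.07295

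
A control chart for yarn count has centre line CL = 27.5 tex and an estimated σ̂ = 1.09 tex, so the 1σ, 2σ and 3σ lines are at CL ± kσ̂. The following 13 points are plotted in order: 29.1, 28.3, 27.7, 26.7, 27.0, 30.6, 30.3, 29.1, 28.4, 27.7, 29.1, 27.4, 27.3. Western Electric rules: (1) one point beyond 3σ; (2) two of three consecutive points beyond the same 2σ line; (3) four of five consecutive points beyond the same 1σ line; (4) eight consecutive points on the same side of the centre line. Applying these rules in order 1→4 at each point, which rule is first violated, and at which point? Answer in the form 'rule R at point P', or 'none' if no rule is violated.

rule 2 at point 7

Zone of each point (C = within 1σ̂, B = 1σ̂–2σ̂, A = 2σ̂–3σ̂, * = beyond 3σ̂; sign = side of CL): 1:+B, 2:+C, 3:+C, 4:-C, 5:-C, 6:+A, 7:+A, 8:+B, 9:+C, 10:+C, 11:+B, 12:-C, 13:-C
Rule 2 (two of three consecutive points beyond the same 2σ limit) is satisfied at point 7.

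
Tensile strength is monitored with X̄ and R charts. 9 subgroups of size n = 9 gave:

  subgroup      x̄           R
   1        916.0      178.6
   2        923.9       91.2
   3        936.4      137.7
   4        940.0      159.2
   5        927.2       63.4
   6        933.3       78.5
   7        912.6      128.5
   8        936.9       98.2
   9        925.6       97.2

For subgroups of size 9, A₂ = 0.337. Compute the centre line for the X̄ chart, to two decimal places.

X̄̄ = (916.0 + 923.9 + 936.4 + 940.0 + 927.2 + 933.3 + 912.6 + 936.9 + 925.6) / 9 = 8351.9000 / 9 = 927.9889
CL = X̄̄ = 927.9889

927.99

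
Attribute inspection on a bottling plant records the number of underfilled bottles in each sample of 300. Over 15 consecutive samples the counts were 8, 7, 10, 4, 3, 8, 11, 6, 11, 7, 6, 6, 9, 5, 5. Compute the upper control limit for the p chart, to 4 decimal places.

0.0498

p̄ = Σdᵢ / (k·n) = 106 / (15 × 300) = 0.02356
UCL = p̄ + 3·√(p̄(1−p̄)/n) = 0.02356 + 3 × √(0.02356×0.97644/300) = 0.02356 + 3 × 0.00876 = 0.04982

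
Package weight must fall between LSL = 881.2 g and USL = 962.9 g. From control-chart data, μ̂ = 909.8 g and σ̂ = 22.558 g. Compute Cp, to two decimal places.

Cp = (USL − LSL) / (6σ̂) = (962.9 − 881.2) / (6 × 22.558) = 81.7000 / 135.3480 = 0.6036

0.60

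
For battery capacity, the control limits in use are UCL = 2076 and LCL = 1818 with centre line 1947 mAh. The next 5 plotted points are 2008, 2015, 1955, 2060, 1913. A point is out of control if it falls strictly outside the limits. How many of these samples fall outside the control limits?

0

All 5 points lie within [1818, 2076].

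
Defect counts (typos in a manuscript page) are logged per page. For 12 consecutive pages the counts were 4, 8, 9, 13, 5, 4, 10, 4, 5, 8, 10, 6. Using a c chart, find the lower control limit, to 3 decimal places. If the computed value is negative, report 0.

0.000

c̄ = (4 + 8 + 9 + 13 + 5 + 4 + 10 + 4 + 5 + 8 + 10 + 6) / 12 = 86 / 12 = 7.1667
LCL = c̄ − 3√c̄ = 7.1667 − 3 × 2.6771 = -0.8645 → 0 (cannot be negative)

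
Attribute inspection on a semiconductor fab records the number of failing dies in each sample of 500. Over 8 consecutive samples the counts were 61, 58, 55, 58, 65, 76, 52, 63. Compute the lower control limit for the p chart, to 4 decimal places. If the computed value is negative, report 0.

p̄ = Σdᵢ / (k·n) = 488 / (8 × 500) = 0.12200
LCL = p̄ − 3·√(p̄(1−p̄)/n) = 0.12200 − 3 × 0.01464 = 0.07809

0.0781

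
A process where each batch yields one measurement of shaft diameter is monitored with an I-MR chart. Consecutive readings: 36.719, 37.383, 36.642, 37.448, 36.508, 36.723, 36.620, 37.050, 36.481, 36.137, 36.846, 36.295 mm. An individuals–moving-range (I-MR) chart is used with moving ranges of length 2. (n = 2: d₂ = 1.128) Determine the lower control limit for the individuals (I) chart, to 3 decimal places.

X̄ = (36.719 + 37.383 + 36.642 + 37.448 + 36.508 + 36.723 + 36.620 + 37.050 + 36.481 + 36.137 + 36.846 + 36.295) / 12 = 36.7377
Moving ranges: 0.664, 0.741, 0.806, 0.940, 0.215, 0.103, 0.430, 0.569, 0.344, 0.709, 0.551; M̄R̄ = 6.0720 / 11 = 0.5520
LCL = X̄ − 3·M̄R̄/d₂ = 36.7377 − 3 × 0.5520 / 1.128 = 35.2696

35.270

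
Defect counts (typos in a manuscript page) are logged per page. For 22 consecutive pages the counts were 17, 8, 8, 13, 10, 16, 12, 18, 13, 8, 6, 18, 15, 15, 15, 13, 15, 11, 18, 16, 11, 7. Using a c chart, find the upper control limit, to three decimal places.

c̄ = (17 + 8 + 8 + 13 + 10 + 16 + 12 + 18 + 13 + 8 + 6 + 18 + 15 + 15 + 15 + 13 + 15 + 11 + 18 + 16 + 11 + 7) / 22 = 283 / 22 = 12.8636
UCL = c̄ + 3√c̄ = 12.8636 + 3 × √12.8636 = 12.8636 + 3 × 3.5866 = 23.6234

23.623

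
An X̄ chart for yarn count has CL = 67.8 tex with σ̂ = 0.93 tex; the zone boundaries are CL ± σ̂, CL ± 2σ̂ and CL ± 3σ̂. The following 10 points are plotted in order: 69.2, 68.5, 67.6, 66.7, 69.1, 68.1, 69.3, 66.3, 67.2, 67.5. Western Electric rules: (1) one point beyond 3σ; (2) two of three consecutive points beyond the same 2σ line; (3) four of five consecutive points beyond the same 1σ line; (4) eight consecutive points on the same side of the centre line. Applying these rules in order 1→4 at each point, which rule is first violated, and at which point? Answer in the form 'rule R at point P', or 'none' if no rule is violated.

Zone of each point (C = within 1σ̂, B = 1σ̂–2σ̂, A = 2σ̂–3σ̂, * = beyond 3σ̂; sign = side of CL): 1:+B, 2:+C, 3:-C, 4:-B, 5:+B, 6:+C, 7:+B, 8:-B, 9:-C, 10:-C
No rule fires across all 10 points.

none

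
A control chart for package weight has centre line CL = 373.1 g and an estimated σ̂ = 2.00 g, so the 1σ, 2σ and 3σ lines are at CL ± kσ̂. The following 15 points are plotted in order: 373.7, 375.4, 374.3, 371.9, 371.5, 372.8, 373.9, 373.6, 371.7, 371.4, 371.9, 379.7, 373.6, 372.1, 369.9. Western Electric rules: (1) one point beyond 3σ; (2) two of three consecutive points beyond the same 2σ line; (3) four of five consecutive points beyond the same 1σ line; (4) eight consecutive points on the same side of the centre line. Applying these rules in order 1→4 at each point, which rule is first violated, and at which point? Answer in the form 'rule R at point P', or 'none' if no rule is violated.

Zone of each point (C = within 1σ̂, B = 1σ̂–2σ̂, A = 2σ̂–3σ̂, * = beyond 3σ̂; sign = side of CL): 1:+C, 2:+B, 3:+C, 4:-C, 5:-C, 6:-C, 7:+C, 8:+C, 9:-C, 10:-C, 11:-C, 12:+*, 13:+C, 14:-C, 15:-B
Rule 1 (one point beyond the 3σ limits) is satisfied at point 12.

rule 1 at point 12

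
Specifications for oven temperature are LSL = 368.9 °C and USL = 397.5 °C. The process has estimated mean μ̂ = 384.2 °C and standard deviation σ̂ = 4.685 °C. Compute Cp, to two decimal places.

Cp = (USL − LSL) / (6σ̂) = (397.5 − 368.9) / (6 × 4.685) = 28.6000 / 28.1100 = 1.0174

1.02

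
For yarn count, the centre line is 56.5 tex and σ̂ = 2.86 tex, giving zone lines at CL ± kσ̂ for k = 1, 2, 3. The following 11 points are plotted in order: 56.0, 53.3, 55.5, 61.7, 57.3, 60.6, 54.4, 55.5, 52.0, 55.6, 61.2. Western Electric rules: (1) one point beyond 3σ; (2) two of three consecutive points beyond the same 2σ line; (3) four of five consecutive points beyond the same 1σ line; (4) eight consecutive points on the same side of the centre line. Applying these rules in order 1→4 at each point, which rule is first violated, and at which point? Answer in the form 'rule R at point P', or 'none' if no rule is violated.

Zone of each point (C = within 1σ̂, B = 1σ̂–2σ̂, A = 2σ̂–3σ̂, * = beyond 3σ̂; sign = side of CL): 1:-C, 2:-B, 3:-C, 4:+B, 5:+C, 6:+B, 7:-C, 8:-C, 9:-B, 10:-C, 11:+B
No rule fires across all 11 points.

none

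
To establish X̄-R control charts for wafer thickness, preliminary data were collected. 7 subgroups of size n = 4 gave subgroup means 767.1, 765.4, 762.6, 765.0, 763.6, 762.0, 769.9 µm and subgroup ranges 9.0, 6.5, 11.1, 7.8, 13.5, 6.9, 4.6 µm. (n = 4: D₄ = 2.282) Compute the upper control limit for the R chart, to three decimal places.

R̄ = (9.0 + 6.5 + 11.1 + 7.8 + 13.5 + 6.9 + 4.6) / 7 = 59.4000 / 7 = 8.4857
UCL_R = D₄·R̄ = 2.282 × 8.4857 = 19.3644

19.364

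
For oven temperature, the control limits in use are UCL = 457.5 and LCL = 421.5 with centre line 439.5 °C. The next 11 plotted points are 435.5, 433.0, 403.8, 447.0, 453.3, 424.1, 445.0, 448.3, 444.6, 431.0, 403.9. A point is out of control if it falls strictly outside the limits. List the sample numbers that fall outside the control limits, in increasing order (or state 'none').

Compare each point to [421.5, 457.5]: sample 3 = 403.8 < LCL; sample 11 = 403.9 < LCL.

3, 11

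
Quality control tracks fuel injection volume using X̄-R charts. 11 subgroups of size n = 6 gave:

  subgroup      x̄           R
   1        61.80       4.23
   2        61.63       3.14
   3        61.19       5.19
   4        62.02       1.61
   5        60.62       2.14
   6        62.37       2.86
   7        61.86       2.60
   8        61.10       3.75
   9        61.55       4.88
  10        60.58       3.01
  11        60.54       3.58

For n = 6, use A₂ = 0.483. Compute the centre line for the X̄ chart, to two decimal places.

61.39

X̄̄ = (61.80 + 61.63 + 61.19 + 62.02 + 60.62 + 62.37 + 61.86 + 61.10 + 61.55 + 60.58 + 60.54) / 11 = 675.2600 / 11 = 61.3873
CL = X̄̄ = 61.3873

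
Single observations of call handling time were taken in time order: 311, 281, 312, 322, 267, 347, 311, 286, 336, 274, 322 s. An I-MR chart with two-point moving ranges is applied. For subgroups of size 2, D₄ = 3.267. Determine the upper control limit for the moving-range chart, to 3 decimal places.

Moving ranges: 30, 31, 10, 55, 80, 36, 25, 50, 62, 48; M̄R̄ = 427.0000 / 10 = 42.7000
UCL_MR = D₄·M̄R̄ = 3.267 × 42.7000 = 139.5009

139.501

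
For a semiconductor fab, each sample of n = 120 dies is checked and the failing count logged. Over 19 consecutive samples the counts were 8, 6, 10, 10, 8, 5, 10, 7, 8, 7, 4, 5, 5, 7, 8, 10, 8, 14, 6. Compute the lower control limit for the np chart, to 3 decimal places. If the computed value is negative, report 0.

0.000

p̄ = Σdᵢ / (k·n) = 146 / (19 × 120) = 0.06404
LCL = np̄ − 3·√(np̄(1−p̄)) = 7.6842 − 3 × 2.6818 = -0.3612 → 0 (negative, so LCL = 0)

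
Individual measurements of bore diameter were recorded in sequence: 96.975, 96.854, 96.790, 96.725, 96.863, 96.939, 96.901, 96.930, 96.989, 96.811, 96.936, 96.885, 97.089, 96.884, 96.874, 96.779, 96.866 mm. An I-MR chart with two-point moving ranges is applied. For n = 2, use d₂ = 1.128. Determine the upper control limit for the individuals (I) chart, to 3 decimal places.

X̄ = (96.975 + 96.854 + 96.790 + 96.725 + 96.863 + 96.939 + 96.901 + 96.930 + 96.989 + 96.811 + 96.936 + 96.885 + 97.089 + 96.884 + 96.874 + 96.779 + 96.866) / 17 = 96.8876
Moving ranges: 0.121, 0.064, 0.065, 0.138, 0.076, 0.038, 0.029, 0.059, 0.178, 0.125, 0.051, 0.204, 0.205, 0.010, 0.095, 0.087; M̄R̄ = 1.5450 / 16 = 0.0966
UCL = X̄ + 3·M̄R̄/d₂ = 96.8876 + 3 × 0.0966 / 1.128 = 97.1445

97.144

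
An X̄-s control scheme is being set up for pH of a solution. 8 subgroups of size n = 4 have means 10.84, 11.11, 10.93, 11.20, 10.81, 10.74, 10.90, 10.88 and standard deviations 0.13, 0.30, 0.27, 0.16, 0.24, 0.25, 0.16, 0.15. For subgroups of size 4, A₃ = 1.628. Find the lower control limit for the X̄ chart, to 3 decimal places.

10.588

X̄̄ = (10.84 + 11.11 + 10.93 + 11.20 + 10.81 + 10.74 + 10.90 + 10.88) / 8 = 10.9262
s̄ = (0.13 + 0.30 + 0.27 + 0.16 + 0.24 + 0.25 + 0.16 + 0.15) / 8 = 0.2075
LCL = X̄̄ − A₃·s̄ = 10.9262 − 1.628 × 0.2075 = 10.5884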